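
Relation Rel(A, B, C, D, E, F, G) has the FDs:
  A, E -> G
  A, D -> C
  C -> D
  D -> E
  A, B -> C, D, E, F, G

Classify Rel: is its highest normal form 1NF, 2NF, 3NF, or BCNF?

2NF

Candidate key: {A, B}. Prime attributes: {A, B}.
A, E -> G: {A, E}⁺ = {A, E, G}, which is not all of the attributes, so the left side is not a superkey — BCNF is violated.
A, E -> G has non-prime {G} on the right and a non-superkey on the left, so 3NF fails.
No non-prime attribute depends on a proper subset of any candidate key, so 2NF holds.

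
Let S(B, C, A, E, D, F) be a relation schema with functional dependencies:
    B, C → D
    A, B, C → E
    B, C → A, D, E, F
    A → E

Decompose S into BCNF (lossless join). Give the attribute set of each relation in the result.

{A, B, C, D, F}; {A, E}

Candidate key of the original relation: {B, C}.
In {A, B, C, D, E, F}, {A} is not a superkey ({A}⁺ restricted to this set is {A, E}), so split on A → E into {A, E} and {A, B, C, D, F}.
{A, E} is in BCNF.
{A, B, C, D, F} is in BCNF.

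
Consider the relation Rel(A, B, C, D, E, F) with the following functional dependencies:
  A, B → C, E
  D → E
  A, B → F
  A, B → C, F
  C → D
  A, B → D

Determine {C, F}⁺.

{C, D, E, F}

Start with {C, F}.
C → D applies; add {D} → now {C, D, F}.
D → E applies; add {E} → now {C, D, E, F}.
No further FD applies.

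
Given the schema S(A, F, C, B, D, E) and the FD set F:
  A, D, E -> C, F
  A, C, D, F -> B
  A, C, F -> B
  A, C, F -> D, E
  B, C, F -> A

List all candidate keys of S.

{A, C, F}, {A, D, E}, {B, C, F}

{A, C, F}⁺ = {A, B, C, D, E, F} — all of the relation — so {A, C, F} is a candidate key.
{A, D, E}⁺ = {A, B, C, D, E, F} — all of the relation — so {A, D, E} is a candidate key.
{B, C, F}⁺ = {A, B, C, D, E, F} — all of the relation — so {B, C, F} is a candidate key.
No proper subset of any of these is a key, and no other minimal superkey exists.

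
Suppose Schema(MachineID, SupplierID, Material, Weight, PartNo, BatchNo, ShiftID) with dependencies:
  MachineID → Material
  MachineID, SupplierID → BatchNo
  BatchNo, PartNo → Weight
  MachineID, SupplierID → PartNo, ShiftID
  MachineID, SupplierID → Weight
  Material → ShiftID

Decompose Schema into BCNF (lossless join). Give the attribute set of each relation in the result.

Candidate key of the original relation: {MachineID, SupplierID}.
Within {BatchNo, MachineID, Material, PartNo, ShiftID, SupplierID, Weight}: {MachineID}⁺ ∩ {BatchNo, MachineID, Material, PartNo, ShiftID, SupplierID, Weight} = {MachineID, Material, ShiftID}, not the whole set, so MachineID → Material, ShiftID violates BCNF; decompose into {MachineID, Material, ShiftID} and {BatchNo, MachineID, PartNo, SupplierID, Weight}.
Within {MachineID, Material, ShiftID}: {Material}⁺ ∩ {MachineID, Material, ShiftID} = {Material, ShiftID}, not the whole set, so Material → ShiftID violates BCNF; decompose into {Material, ShiftID} and {MachineID, Material}.
{Material, ShiftID} has no BCNF violation.
{MachineID, Material} has no BCNF violation.
Within {BatchNo, MachineID, PartNo, SupplierID, Weight}: {BatchNo, PartNo}⁺ ∩ {BatchNo, MachineID, PartNo, SupplierID, Weight} = {BatchNo, PartNo, Weight}, not the whole set, so BatchNo, PartNo → Weight violates BCNF; decompose into {BatchNo, PartNo, Weight} and {BatchNo, MachineID, PartNo, SupplierID}.
{BatchNo, PartNo, Weight} has no BCNF violation.
{BatchNo, MachineID, PartNo, SupplierID} has no BCNF violation.

{BatchNo, MachineID, PartNo, SupplierID}; {BatchNo, PartNo, Weight}; {MachineID, Material}; {Material, ShiftID}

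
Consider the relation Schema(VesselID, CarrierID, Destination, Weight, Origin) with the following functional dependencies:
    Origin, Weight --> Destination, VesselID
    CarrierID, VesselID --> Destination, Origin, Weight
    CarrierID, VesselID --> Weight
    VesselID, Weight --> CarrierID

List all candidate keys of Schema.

{CarrierID, VesselID}⁺ = {CarrierID, Destination, Origin, VesselID, Weight} — all of the relation — so {CarrierID, VesselID} is a candidate key.
{Origin, Weight}⁺ = {CarrierID, Destination, Origin, VesselID, Weight} — all of the relation — so {Origin, Weight} is a candidate key.
{VesselID, Weight}⁺ = {CarrierID, Destination, Origin, VesselID, Weight} — all of the relation — so {VesselID, Weight} is a candidate key.
No proper subset of any of these is a key, and no other minimal superkey exists.

{CarrierID, VesselID}, {Origin, Weight}, {VesselID, Weight}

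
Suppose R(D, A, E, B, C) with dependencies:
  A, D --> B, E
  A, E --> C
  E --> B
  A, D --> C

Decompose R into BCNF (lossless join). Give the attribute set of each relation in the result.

{A, C, E}; {A, D, E}; {B, E}

Candidate key of the original relation: {A, D}.
Within {A, B, C, D, E}: {A, E}⁺ ∩ {A, B, C, D, E} = {A, B, C, E}, not the whole set, so A, E --> B, C violates BCNF; decompose into {A, B, C, E} and {A, D, E}.
Within {A, B, C, E}: {E}⁺ ∩ {A, B, C, E} = {B, E}, not the whole set, so E --> B violates BCNF; decompose into {B, E} and {A, C, E}.
{B, E} is in BCNF.
{A, C, E} is in BCNF.
{A, D, E} is in BCNF.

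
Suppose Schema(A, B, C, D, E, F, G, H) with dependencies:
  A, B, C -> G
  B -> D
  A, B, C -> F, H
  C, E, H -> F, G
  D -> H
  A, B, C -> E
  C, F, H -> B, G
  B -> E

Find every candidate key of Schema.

No FD produces {A, C}, so they must be in every candidate key.
{A, B, C}⁺ = {A, B, C, D, E, F, G, H} — all of the relation — so {A, B, C} is a candidate key.
{A, C, D, E}⁺ = {A, B, C, D, E, F, G, H} — all of the relation — so {A, C, D, E} is a candidate key.
{A, C, D, F}⁺ = {A, B, C, D, E, F, G, H} — all of the relation — so {A, C, D, F} is a candidate key.
{A, C, E, H}⁺ = {A, B, C, D, E, F, G, H} — all of the relation — so {A, C, E, H} is a candidate key.
{A, C, F, H}⁺ = {A, B, C, D, E, F, G, H} — all of the relation — so {A, C, F, H} is a candidate key.
These are minimal and exhaustive — every other superkey contains one of them.

{A, B, C}, {A, C, D, E}, {A, C, D, F}, {A, C, E, H}, {A, C, F, H}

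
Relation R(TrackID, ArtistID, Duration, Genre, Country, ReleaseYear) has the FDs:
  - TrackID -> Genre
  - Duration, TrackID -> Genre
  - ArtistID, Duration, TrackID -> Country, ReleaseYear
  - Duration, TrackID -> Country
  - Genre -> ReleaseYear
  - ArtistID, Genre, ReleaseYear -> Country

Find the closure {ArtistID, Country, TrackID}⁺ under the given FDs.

Start with {ArtistID, Country, TrackID}.
TrackID -> Genre applies; add {Genre} → now {ArtistID, Country, Genre, TrackID}.
Genre -> ReleaseYear applies; add {ReleaseYear} → now {ArtistID, Country, Genre, ReleaseYear, TrackID}.
No further FD applies.

{ArtistID, Country, Genre, ReleaseYear, TrackID}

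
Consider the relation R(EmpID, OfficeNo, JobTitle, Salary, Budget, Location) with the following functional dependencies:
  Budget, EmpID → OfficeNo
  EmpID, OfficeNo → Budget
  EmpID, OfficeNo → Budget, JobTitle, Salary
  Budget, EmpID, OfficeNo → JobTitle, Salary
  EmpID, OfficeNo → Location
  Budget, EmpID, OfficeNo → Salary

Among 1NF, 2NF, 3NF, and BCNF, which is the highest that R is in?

BCNF

Candidate keys: {Budget, EmpID}, {EmpID, OfficeNo}. Prime attributes: {Budget, EmpID, OfficeNo}.
Every FD has a superkey on the left, so the relation is in BCNF.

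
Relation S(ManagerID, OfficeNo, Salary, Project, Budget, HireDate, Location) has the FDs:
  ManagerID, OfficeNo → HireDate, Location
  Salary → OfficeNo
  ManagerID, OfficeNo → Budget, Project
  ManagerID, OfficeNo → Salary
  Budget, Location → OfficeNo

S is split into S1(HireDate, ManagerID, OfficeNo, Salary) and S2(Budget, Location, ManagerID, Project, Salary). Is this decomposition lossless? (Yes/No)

Common attributes: {ManagerID, Salary}; their closure is {Budget, HireDate, Location, ManagerID, OfficeNo, Project, Salary}.
This includes all of S1, so the common attributes are a superkey of S1 — the join is lossless.

Yes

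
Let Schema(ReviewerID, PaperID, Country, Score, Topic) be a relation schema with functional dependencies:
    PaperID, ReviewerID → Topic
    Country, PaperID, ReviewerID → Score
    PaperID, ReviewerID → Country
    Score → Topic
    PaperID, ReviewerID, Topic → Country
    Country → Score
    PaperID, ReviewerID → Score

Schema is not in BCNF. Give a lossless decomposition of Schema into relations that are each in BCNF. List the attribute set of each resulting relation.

{Country, PaperID, ReviewerID}; {Country, Score}; {Score, Topic}

Candidate key of the original relation: {PaperID, ReviewerID}.
Within {Country, PaperID, ReviewerID, Score, Topic}: {Score}⁺ ∩ {Country, PaperID, ReviewerID, Score, Topic} = {Score, Topic}, not the whole set, so Score → Topic violates BCNF; decompose into {Score, Topic} and {Country, PaperID, ReviewerID, Score}.
{Score, Topic}: every determinant is a superkey — BCNF.
Within {Country, PaperID, ReviewerID, Score}: {Country}⁺ ∩ {Country, PaperID, ReviewerID, Score} = {Country, Score}, not the whole set, so Country → Score violates BCNF; decompose into {Country, Score} and {Country, PaperID, ReviewerID}.
{Country, Score}: every determinant is a superkey — BCNF.
{Country, PaperID, ReviewerID}: every determinant is a superkey — BCNF.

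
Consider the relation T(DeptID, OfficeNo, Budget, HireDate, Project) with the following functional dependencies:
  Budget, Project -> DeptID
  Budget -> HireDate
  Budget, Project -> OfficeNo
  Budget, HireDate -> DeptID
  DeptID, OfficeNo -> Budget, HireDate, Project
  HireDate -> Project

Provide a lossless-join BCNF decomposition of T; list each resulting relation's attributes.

Candidate keys of the original relation: {Budget}, {DeptID, OfficeNo}.
{Budget, DeptID, HireDate, OfficeNo, Project}: {HireDate} determines {HireDate, Project} here but is not a superkey — split on HireDate -> Project, giving {HireDate, Project} and {Budget, DeptID, HireDate, OfficeNo}.
{HireDate, Project} has no BCNF violation.
{Budget, DeptID, HireDate, OfficeNo} has no BCNF violation.

{Budget, DeptID, HireDate, OfficeNo}; {HireDate, Project}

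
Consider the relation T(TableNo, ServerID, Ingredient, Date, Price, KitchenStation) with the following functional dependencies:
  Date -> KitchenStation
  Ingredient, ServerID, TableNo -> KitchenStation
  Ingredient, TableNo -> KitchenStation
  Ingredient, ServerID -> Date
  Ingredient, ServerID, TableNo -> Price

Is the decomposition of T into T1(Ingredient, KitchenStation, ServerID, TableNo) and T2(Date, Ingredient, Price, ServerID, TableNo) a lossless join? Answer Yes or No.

The shared attributes are {Ingredient, ServerID, TableNo} and {Ingredient, ServerID, TableNo}⁺ = {Date, Ingredient, KitchenStation, Price, ServerID, TableNo}.
T1 is contained in that closure, so T1 ∩ T2 -> T1 holds and the join is lossless.

Yes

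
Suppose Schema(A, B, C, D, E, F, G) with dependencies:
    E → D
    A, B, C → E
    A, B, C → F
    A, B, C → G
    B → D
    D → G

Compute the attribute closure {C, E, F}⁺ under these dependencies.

Start with {C, E, F}.
E → D applies; add {D} → now {C, D, E, F}.
D → G applies; add {G} → now {C, D, E, F, G}.
No further FD applies.

{C, D, E, F, G}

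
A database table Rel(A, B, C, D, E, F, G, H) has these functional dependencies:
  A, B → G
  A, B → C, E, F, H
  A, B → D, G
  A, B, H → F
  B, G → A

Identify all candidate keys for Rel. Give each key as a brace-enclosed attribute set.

{B} never appears on the right of any FD, so every key must include it.
{A, B}⁺ = {A, B, C, D, E, F, G, H} — all of the relation — so {A, B} is a candidate key.
{B, G}⁺ = {A, B, C, D, E, F, G, H} — all of the relation — so {B, G} is a candidate key.
These are minimal and exhaustive — every other superkey contains one of them.

{A, B}, {B, G}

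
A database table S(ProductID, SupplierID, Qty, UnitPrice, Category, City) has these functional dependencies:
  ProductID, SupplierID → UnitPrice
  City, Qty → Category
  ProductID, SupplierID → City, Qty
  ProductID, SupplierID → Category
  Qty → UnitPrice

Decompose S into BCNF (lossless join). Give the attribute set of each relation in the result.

Candidate key of the original relation: {ProductID, SupplierID}.
Within {Category, City, ProductID, Qty, SupplierID, UnitPrice}: {City, Qty}⁺ ∩ {Category, City, ProductID, Qty, SupplierID, UnitPrice} = {Category, City, Qty, UnitPrice}, not the whole set, so City, Qty → Category, UnitPrice violates BCNF; decompose into {Category, City, Qty, UnitPrice} and {City, ProductID, Qty, SupplierID}.
Within {Category, City, Qty, UnitPrice}: {Qty}⁺ ∩ {Category, City, Qty, UnitPrice} = {Qty, UnitPrice}, not the whole set, so Qty → UnitPrice violates BCNF; decompose into {Qty, UnitPrice} and {Category, City, Qty}.
{Qty, UnitPrice} is in BCNF.
{Category, City, Qty} is in BCNF.
{City, ProductID, Qty, SupplierID} is in BCNF.

{Category, City, Qty}; {City, ProductID, Qty, SupplierID}; {Qty, UnitPrice}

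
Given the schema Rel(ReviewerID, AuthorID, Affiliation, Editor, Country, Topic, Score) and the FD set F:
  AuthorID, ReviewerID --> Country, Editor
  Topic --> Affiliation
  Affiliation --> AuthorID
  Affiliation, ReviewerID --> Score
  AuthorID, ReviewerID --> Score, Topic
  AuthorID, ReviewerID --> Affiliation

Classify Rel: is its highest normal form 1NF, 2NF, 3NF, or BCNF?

3NF

Candidate keys: {Affiliation, ReviewerID}, {AuthorID, ReviewerID}, {ReviewerID, Topic}. Prime attributes: {Affiliation, AuthorID, ReviewerID, Topic}.
Topic --> Affiliation breaks BCNF: {Topic}⁺ = {Affiliation, AuthorID, Topic}, so {Topic} is not a superkey.
Its right-hand attributes {Affiliation} are all prime, as are those of every other non-superkey FD — the relation is in 3NF.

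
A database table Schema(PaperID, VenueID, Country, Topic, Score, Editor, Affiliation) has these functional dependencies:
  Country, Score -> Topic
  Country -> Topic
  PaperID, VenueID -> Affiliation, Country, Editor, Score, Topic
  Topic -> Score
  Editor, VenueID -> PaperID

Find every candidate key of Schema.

{Editor, VenueID}, {PaperID, VenueID}

Attributes never on any right-hand side: {VenueID} — every candidate key must contain it.
{Editor, VenueID}⁺ = {Affiliation, Country, Editor, PaperID, Score, Topic, VenueID} — all of the relation — so {Editor, VenueID} is a candidate key.
{PaperID, VenueID}⁺ = {Affiliation, Country, Editor, PaperID, Score, Topic, VenueID} — all of the relation — so {PaperID, VenueID} is a candidate key.
Any other superkey properly contains one of these, so there are no further candidate keys.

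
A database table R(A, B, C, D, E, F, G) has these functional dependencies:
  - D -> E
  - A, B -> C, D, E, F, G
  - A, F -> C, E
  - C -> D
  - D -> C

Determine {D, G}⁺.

{C, D, E, G}

Start with {D, G}.
D -> E applies; add {E} → now {D, E, G}.
D -> C applies; add {C} → now {C, D, E, G}.
No further FD applies.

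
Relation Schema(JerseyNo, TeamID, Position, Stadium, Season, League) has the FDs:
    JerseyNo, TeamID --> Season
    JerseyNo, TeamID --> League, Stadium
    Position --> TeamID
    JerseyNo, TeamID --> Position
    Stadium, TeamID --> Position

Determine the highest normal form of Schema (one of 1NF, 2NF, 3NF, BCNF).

3NF

Candidate keys: {JerseyNo, Position}, {JerseyNo, TeamID}. Prime attributes: {JerseyNo, Position, TeamID}.
For Position --> TeamID we have {Position}⁺ = {Position, TeamID}; {Position} is not a superkey, so BCNF fails.
Its right-hand attributes {TeamID} are all prime, as are those of every other non-superkey FD — the relation is in 3NF.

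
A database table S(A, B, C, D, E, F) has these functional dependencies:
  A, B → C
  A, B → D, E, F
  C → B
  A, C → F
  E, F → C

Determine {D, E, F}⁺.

Start with {D, E, F}.
E, F → C applies; add {C} → now {C, D, E, F}.
C → B applies; add {B} → now {B, C, D, E, F}.
No further FD applies.

{B, C, D, E, F}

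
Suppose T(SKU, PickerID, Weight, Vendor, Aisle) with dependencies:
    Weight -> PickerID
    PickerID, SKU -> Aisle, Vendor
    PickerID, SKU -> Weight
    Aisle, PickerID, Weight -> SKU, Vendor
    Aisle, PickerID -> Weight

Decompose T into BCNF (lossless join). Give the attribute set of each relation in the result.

Candidate keys of the original relation: {Aisle, PickerID}, {Aisle, Weight}, {PickerID, SKU}, {SKU, Weight}.
In {Aisle, PickerID, SKU, Vendor, Weight}, {Weight} is not a superkey ({Weight}⁺ restricted to this set is {PickerID, Weight}), so split on Weight -> PickerID into {PickerID, Weight} and {Aisle, SKU, Vendor, Weight}.
{PickerID, Weight}: every determinant is a superkey — BCNF.
{Aisle, SKU, Vendor, Weight}: every determinant is a superkey — BCNF.

{Aisle, SKU, Vendor, Weight}; {PickerID, Weight}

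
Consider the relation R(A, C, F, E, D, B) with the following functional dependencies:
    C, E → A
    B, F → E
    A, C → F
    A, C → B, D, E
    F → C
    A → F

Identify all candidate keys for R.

{A}, {B, F}, {C, E}, {E, F}

{A} is a candidate key since {A}⁺ = {A, B, C, D, E, F} covers every attribute.
{B, F} is a candidate key since {B, F}⁺ = {A, B, C, D, E, F} covers every attribute.
{C, E} is a candidate key since {C, E}⁺ = {A, B, C, D, E, F} covers every attribute.
{E, F} is a candidate key since {E, F}⁺ = {A, B, C, D, E, F} covers every attribute.
These are minimal and exhaustive — every other superkey contains one of them.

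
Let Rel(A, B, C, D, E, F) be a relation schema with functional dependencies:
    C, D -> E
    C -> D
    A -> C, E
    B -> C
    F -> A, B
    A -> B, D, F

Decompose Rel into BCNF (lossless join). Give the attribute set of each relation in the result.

Candidate keys of the original relation: {A}, {F}.
Within {A, B, C, D, E, F}: {C, D}⁺ ∩ {A, B, C, D, E, F} = {C, D, E}, not the whole set, so C, D -> E violates BCNF; decompose into {C, D, E} and {A, B, C, D, F}.
{C, D, E} has no BCNF violation.
Within {A, B, C, D, F}: {C}⁺ ∩ {A, B, C, D, F} = {C, D}, not the whole set, so C -> D violates BCNF; decompose into {C, D} and {A, B, C, F}.
{C, D} has no BCNF violation.
Within {A, B, C, F}: {B}⁺ ∩ {A, B, C, F} = {B, C}, not the whole set, so B -> C violates BCNF; decompose into {B, C} and {A, B, F}.
{B, C} has no BCNF violation.
{A, B, F} has no BCNF violation.

{A, B, F}; {B, C}; {C, D, E}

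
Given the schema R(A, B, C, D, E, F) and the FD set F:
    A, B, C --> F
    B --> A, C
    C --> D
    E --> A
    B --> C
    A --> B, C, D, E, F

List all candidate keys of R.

{A}, {B}, {E}

Closure of {A} is {A, B, C, D, E, F}, the whole schema; {A} is a candidate key.
Closure of {B} is {A, B, C, D, E, F}, the whole schema; {B} is a candidate key.
Closure of {E} is {A, B, C, D, E, F}, the whole schema; {E} is a candidate key.
These are minimal and exhaustive — every other superkey contains one of them.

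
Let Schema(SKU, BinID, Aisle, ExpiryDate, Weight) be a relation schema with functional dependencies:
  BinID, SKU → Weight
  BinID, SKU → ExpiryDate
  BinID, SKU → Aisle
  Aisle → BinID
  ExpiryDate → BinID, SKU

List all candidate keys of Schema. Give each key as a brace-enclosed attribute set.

{ExpiryDate}⁺ = {Aisle, BinID, ExpiryDate, SKU, Weight} — all of the relation — so {ExpiryDate} is a candidate key.
{Aisle, SKU}⁺ = {Aisle, BinID, ExpiryDate, SKU, Weight} — all of the relation — so {Aisle, SKU} is a candidate key.
{BinID, SKU}⁺ = {Aisle, BinID, ExpiryDate, SKU, Weight} — all of the relation — so {BinID, SKU} is a candidate key.
These are minimal and exhaustive — every other superkey contains one of them.

{Aisle, SKU}, {BinID, SKU}, {ExpiryDate}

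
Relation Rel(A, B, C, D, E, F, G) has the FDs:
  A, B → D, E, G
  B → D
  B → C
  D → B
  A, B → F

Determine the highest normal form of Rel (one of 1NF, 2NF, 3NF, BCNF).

1NF

Candidate keys: {A, B}, {A, D}. Prime attributes: {A, B, D}.
B → D breaks BCNF: {B}⁺ = {B, C, D}, so {B} is not a superkey.
Because {C} is non-prime and the left side of B → C is not a superkey, the relation is not in 3NF.
{B} is a proper subset of the key {A, B}, and {B}⁺ contains the non-prime attribute {C} — a partial dependency, so 2NF is violated.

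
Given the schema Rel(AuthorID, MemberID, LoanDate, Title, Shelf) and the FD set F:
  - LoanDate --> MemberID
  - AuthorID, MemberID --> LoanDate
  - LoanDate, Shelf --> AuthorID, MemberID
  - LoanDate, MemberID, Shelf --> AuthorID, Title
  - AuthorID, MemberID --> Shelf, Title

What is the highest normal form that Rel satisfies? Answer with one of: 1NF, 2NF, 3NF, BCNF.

Candidate keys: {AuthorID, LoanDate}, {AuthorID, MemberID}, {LoanDate, Shelf}. Prime attributes: {AuthorID, LoanDate, MemberID, Shelf}.
LoanDate --> MemberID breaks BCNF: {LoanDate}⁺ = {LoanDate, MemberID}, so {LoanDate} is not a superkey.
But every attribute on its right side ({MemberID}) is prime, and the same holds for every other non-superkey FD, so 3NF still holds.

3NF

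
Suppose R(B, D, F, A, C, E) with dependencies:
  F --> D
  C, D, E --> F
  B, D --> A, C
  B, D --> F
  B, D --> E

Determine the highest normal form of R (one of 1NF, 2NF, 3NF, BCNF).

3NF

Candidate keys: {B, D}, {B, F}. Prime attributes: {B, D, F}.
F --> D: {F}⁺ = {D, F}, which is not all of the attributes, so the left side is not a superkey — BCNF is violated.
Since {D} ⊆ prime attributes and every other non-superkey FD also has a prime right side, the schema is in 3NF.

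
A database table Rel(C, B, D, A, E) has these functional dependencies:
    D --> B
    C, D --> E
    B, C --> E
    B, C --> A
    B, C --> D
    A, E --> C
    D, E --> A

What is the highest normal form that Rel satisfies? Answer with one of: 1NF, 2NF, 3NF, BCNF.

3NF

Candidate keys: {A, B, E}, {B, C}, {C, D}, {D, E}. Prime attributes: {A, B, C, D, E}.
For D --> B we have {D}⁺ = {B, D}; {D} is not a superkey, so BCNF fails.
Since {B} ⊆ prime attributes and every other non-superkey FD also has a prime right side, the schema is in 3NF.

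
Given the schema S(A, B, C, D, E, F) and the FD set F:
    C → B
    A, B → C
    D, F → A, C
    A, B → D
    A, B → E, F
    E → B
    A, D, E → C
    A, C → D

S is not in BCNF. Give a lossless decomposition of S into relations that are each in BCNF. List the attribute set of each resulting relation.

Candidate keys of the original relation: {A, B}, {A, C}, {A, E}, {D, F}.
Within {A, B, C, D, E, F}: {C}⁺ ∩ {A, B, C, D, E, F} = {B, C}, not the whole set, so C → B violates BCNF; decompose into {B, C} and {A, C, D, E, F}.
{B, C}: every determinant is a superkey — BCNF.
{A, C, D, E, F}: every determinant is a superkey — BCNF.

{A, C, D, E, F}; {B, C}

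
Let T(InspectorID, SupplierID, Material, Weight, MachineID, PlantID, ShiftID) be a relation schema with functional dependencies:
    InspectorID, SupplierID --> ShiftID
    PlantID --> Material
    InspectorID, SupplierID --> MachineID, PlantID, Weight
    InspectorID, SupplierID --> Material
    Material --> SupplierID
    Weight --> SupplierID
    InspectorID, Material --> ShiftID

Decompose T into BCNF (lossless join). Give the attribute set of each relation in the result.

{InspectorID, MachineID, PlantID, ShiftID, Weight}; {Material, PlantID}; {Material, SupplierID}

Candidate keys of the original relation: {InspectorID, Material}, {InspectorID, PlantID}, {InspectorID, SupplierID}, {InspectorID, Weight}.
Within {InspectorID, MachineID, Material, PlantID, ShiftID, SupplierID, Weight}: {PlantID}⁺ ∩ {InspectorID, MachineID, Material, PlantID, ShiftID, SupplierID, Weight} = {Material, PlantID, SupplierID}, not the whole set, so PlantID --> Material, SupplierID violates BCNF; decompose into {Material, PlantID, SupplierID} and {InspectorID, MachineID, PlantID, ShiftID, Weight}.
Within {Material, PlantID, SupplierID}: {Material}⁺ ∩ {Material, PlantID, SupplierID} = {Material, SupplierID}, not the whole set, so Material --> SupplierID violates BCNF; decompose into {Material, SupplierID} and {Material, PlantID}.
{Material, SupplierID}: every determinant is a superkey — BCNF.
{Material, PlantID}: every determinant is a superkey — BCNF.
{InspectorID, MachineID, PlantID, ShiftID, Weight}: every determinant is a superkey — BCNF.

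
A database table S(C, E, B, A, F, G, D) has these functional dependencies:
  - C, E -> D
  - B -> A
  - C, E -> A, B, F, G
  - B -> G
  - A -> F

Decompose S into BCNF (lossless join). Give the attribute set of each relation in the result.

Candidate key of the original relation: {C, E}.
In {A, B, C, D, E, F, G}, {B} is not a superkey ({B}⁺ restricted to this set is {A, B, F, G}), so split on B -> A, F, G into {A, B, F, G} and {B, C, D, E}.
In {A, B, F, G}, {A} is not a superkey ({A}⁺ restricted to this set is {A, F}), so split on A -> F into {A, F} and {A, B, G}.
{A, F} is in BCNF.
{A, B, G} is in BCNF.
{B, C, D, E} is in BCNF.

{A, B, G}; {A, F}; {B, C, D, E}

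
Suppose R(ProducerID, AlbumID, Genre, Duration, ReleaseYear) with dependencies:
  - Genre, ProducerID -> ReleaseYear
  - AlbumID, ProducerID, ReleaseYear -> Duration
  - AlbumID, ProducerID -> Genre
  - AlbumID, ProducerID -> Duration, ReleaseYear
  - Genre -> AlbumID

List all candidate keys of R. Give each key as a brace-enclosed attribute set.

{ProducerID} never appears on the right of any FD, so every key must include it.
{AlbumID, ProducerID}⁺ = {AlbumID, Duration, Genre, ProducerID, ReleaseYear} — all of the relation — so {AlbumID, ProducerID} is a candidate key.
{Genre, ProducerID}⁺ = {AlbumID, Duration, Genre, ProducerID, ReleaseYear} — all of the relation — so {Genre, ProducerID} is a candidate key.
These are minimal and exhaustive — every other superkey contains one of them.

{AlbumID, ProducerID}, {Genre, ProducerID}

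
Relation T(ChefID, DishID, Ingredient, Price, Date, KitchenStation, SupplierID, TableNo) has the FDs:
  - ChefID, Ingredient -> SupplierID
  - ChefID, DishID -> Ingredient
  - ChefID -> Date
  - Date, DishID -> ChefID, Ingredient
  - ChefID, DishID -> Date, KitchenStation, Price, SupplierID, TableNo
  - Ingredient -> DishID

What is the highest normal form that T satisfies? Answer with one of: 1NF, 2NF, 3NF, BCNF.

Candidate keys: {ChefID, DishID}, {ChefID, Ingredient}, {Date, DishID}, {Date, Ingredient}. Prime attributes: {ChefID, Date, DishID, Ingredient}.
For ChefID -> Date we have {ChefID}⁺ = {ChefID, Date}; {ChefID} is not a superkey, so BCNF fails.
Its right-hand attributes {Date} are all prime, as are those of every other non-superkey FD — the relation is in 3NF.

3NF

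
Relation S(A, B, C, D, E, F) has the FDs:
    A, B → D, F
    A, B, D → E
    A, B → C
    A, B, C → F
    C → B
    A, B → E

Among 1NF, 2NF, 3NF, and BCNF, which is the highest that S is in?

3NF

Candidate keys: {A, B}, {A, C}. Prime attributes: {A, B, C}.
C → B: {C}⁺ = {B, C}, which is not all of the attributes, so the left side is not a superkey — BCNF is violated.
But every attribute on its right side ({B}) is prime, and the same holds for every other non-superkey FD, so 3NF still holds.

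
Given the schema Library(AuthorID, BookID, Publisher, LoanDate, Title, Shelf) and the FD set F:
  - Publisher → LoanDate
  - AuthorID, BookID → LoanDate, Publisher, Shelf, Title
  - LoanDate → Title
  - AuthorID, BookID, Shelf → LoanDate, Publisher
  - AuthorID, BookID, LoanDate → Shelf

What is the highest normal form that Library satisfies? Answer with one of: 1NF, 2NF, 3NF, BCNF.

Candidate key: {AuthorID, BookID}. Prime attributes: {AuthorID, BookID}.
For Publisher → LoanDate we have {Publisher}⁺ = {LoanDate, Publisher, Title}; {Publisher} is not a superkey, so BCNF fails.
Publisher → LoanDate has non-prime {LoanDate} on the right and a non-superkey on the left, so 3NF fails.
No non-prime attribute depends on a proper subset of any candidate key, so 2NF holds.

2NF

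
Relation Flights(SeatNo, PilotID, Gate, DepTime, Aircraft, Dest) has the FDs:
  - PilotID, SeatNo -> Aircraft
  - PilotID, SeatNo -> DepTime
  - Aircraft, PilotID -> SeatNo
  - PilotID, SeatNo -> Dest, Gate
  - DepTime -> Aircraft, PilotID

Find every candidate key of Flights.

{DepTime}⁺ = {Aircraft, DepTime, Dest, Gate, PilotID, SeatNo}, which is every attribute, so {DepTime} is a candidate key.
{Aircraft, PilotID}⁺ = {Aircraft, DepTime, Dest, Gate, PilotID, SeatNo}, which is every attribute, so {Aircraft, PilotID} is a candidate key.
{PilotID, SeatNo}⁺ = {Aircraft, DepTime, Dest, Gate, PilotID, SeatNo}, which is every attribute, so {PilotID, SeatNo} is a candidate key.
No proper subset of any of these is a key, and no other minimal superkey exists.

{Aircraft, PilotID}, {DepTime}, {PilotID, SeatNo}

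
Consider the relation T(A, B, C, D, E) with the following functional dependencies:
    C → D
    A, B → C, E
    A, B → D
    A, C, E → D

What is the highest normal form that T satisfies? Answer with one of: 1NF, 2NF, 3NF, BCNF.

2NF

Candidate key: {A, B}. Prime attributes: {A, B}.
For C → D we have {C}⁺ = {C, D}; {C} is not a superkey, so BCNF fails.
C → D has non-prime {D} on the right and a non-superkey on the left, so 3NF fails.
No non-prime attribute depends on a proper subset of any candidate key, so 2NF holds.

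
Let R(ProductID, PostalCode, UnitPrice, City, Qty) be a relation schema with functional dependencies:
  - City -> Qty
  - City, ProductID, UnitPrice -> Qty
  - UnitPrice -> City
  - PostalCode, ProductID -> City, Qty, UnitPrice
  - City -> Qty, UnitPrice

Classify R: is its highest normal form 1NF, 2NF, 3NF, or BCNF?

2NF

Candidate key: {PostalCode, ProductID}. Prime attributes: {PostalCode, ProductID}.
City -> Qty: {City}⁺ = {City, Qty, UnitPrice}, which is not all of the attributes, so the left side is not a superkey — BCNF is violated.
City -> Qty has non-prime {Qty} on the right and a non-superkey on the left, so 3NF fails.
Checking every proper subset of each key, none determines a non-prime attribute — 2NF is satisfied.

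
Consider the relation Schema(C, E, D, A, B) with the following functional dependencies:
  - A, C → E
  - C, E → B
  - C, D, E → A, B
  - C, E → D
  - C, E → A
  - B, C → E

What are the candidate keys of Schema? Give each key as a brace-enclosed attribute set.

No FD produces {C}, so it must be in every candidate key.
{A, C}⁺ = {A, B, C, D, E}, which is every attribute, so {A, C} is a candidate key.
{B, C}⁺ = {A, B, C, D, E}, which is every attribute, so {B, C} is a candidate key.
{C, E}⁺ = {A, B, C, D, E}, which is every attribute, so {C, E} is a candidate key.
Any other superkey properly contains one of these, so there are no further candidate keys.

{A, C}, {B, C}, {C, E}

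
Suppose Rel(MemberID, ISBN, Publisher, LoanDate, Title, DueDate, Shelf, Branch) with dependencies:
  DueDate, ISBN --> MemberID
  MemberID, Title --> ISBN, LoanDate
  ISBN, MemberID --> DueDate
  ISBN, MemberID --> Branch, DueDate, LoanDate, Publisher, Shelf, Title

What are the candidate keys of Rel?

{DueDate, ISBN}, {ISBN, MemberID}, {MemberID, Title}

Closure of {DueDate, ISBN} is {Branch, DueDate, ISBN, LoanDate, MemberID, Publisher, Shelf, Title}, the whole schema; {DueDate, ISBN} is a candidate key.
Closure of {ISBN, MemberID} is {Branch, DueDate, ISBN, LoanDate, MemberID, Publisher, Shelf, Title}, the whole schema; {ISBN, MemberID} is a candidate key.
Closure of {MemberID, Title} is {Branch, DueDate, ISBN, LoanDate, MemberID, Publisher, Shelf, Title}, the whole schema; {MemberID, Title} is a candidate key.
Any other superkey properly contains one of these, so there are no further candidate keys.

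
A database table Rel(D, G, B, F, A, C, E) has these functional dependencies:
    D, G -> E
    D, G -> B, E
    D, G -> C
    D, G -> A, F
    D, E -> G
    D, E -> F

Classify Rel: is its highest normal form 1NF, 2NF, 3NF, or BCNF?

BCNF

Candidate keys: {D, E}, {D, G}. Prime attributes: {D, E, G}.
The left-hand side of every FD is a superkey, so BCNF is satisfied.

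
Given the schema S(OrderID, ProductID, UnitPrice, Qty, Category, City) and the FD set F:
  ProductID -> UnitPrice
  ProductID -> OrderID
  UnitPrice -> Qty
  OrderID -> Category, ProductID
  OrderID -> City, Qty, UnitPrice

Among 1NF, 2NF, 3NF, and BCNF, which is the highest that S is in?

Candidate keys: {OrderID}, {ProductID}. Prime attributes: {OrderID, ProductID}.
For UnitPrice -> Qty we have {UnitPrice}⁺ = {Qty, UnitPrice}; {UnitPrice} is not a superkey, so BCNF fails.
Because {Qty} is non-prime and the left side of UnitPrice -> Qty is not a superkey, the relation is not in 3NF.
With only single-attribute keys there can be no partial dependency, so 2NF holds.

2NF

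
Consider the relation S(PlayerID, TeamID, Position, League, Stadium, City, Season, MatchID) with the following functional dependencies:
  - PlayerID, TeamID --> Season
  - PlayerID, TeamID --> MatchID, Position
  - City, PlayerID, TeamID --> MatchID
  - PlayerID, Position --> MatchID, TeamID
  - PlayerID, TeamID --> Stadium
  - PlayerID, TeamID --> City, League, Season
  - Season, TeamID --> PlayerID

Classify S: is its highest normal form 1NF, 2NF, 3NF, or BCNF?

BCNF

Candidate keys: {PlayerID, Position}, {PlayerID, TeamID}, {Season, TeamID}. Prime attributes: {PlayerID, Position, Season, TeamID}.
Each dependency's left side is a superkey — BCNF holds.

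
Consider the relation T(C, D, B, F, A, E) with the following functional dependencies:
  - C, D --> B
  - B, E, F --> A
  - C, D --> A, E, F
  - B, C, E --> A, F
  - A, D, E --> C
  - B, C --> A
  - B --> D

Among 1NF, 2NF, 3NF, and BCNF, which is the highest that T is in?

3NF

Candidate keys: {A, B, E}, {A, D, E}, {B, C}, {B, E, F}, {C, D}. Prime attributes: {A, B, C, D, E, F}.
For B --> D we have {B}⁺ = {B, D}; {B} is not a superkey, so BCNF fails.
Its right-hand attributes {D} are all prime, as are those of every other non-superkey FD — the relation is in 3NF.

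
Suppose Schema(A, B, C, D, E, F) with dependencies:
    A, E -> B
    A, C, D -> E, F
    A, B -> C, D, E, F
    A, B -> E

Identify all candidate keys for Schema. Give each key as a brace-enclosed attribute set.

No FD produces {A}, so it must be in every candidate key.
{A, B}⁺ = {A, B, C, D, E, F}, which is every attribute, so {A, B} is a candidate key.
{A, E}⁺ = {A, B, C, D, E, F}, which is every attribute, so {A, E} is a candidate key.
{A, C, D}⁺ = {A, B, C, D, E, F}, which is every attribute, so {A, C, D} is a candidate key.
Any other superkey properly contains one of these, so there are no further candidate keys.

{A, B}, {A, C, D}, {A, E}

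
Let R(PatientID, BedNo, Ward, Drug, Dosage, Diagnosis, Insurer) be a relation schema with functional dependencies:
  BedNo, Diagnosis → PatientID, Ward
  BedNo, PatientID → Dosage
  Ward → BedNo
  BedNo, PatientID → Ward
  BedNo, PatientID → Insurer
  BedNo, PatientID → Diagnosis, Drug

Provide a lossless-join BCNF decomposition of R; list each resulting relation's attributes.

{BedNo, Ward}; {Diagnosis, Dosage, Drug, Insurer, PatientID, Ward}

Candidate keys of the original relation: {BedNo, Diagnosis}, {BedNo, PatientID}, {Diagnosis, Ward}, {PatientID, Ward}.
{BedNo, Diagnosis, Dosage, Drug, Insurer, PatientID, Ward}: {Ward} determines {BedNo, Ward} here but is not a superkey — split on Ward → BedNo, giving {BedNo, Ward} and {Diagnosis, Dosage, Drug, Insurer, PatientID, Ward}.
{BedNo, Ward}: every determinant is a superkey — BCNF.
{Diagnosis, Dosage, Drug, Insurer, PatientID, Ward}: every determinant is a superkey — BCNF.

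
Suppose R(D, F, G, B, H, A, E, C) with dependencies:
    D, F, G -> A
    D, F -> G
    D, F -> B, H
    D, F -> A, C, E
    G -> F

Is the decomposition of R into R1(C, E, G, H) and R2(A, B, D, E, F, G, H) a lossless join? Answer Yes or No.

The shared attributes are {E, G, H} and {E, G, H}⁺ = {E, F, G, H}.
R1 ⊄ {E, F, G, H} and R2 ⊄ {E, F, G, H}, so the split is lossy.

No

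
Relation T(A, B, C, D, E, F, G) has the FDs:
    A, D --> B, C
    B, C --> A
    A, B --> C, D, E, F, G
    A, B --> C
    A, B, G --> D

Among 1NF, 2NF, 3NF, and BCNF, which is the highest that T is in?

BCNF

Candidate keys: {A, B}, {A, D}, {B, C}. Prime attributes: {A, B, C, D}.
Each dependency's left side is a superkey — BCNF holds.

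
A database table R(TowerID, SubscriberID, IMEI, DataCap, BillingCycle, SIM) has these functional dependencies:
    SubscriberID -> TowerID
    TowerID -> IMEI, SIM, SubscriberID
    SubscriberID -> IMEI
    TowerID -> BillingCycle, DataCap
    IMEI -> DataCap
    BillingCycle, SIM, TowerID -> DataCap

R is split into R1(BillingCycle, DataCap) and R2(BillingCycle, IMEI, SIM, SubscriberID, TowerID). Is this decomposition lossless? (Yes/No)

The shared attributes are {BillingCycle} and {BillingCycle}⁺ = {BillingCycle}.
The closure covers neither R1 nor R2 entirely; the join is not lossless.

No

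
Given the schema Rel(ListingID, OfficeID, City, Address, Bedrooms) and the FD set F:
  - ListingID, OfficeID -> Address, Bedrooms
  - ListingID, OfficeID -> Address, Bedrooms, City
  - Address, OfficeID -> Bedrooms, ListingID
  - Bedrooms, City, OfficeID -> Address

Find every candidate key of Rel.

{Address, OfficeID}, {Bedrooms, City, OfficeID}, {ListingID, OfficeID}

Attributes never on any right-hand side: {OfficeID} — every candidate key must contain it.
Closure of {Address, OfficeID} is {Address, Bedrooms, City, ListingID, OfficeID}, the whole schema; {Address, OfficeID} is a candidate key.
Closure of {ListingID, OfficeID} is {Address, Bedrooms, City, ListingID, OfficeID}, the whole schema; {ListingID, OfficeID} is a candidate key.
Closure of {Bedrooms, City, OfficeID} is {Address, Bedrooms, City, ListingID, OfficeID}, the whole schema; {Bedrooms, City, OfficeID} is a candidate key.
Any other superkey properly contains one of these, so there are no further candidate keys.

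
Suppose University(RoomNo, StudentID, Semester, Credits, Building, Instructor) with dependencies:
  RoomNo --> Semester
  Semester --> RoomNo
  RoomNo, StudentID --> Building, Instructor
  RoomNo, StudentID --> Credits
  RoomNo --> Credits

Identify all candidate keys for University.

No FD produces {StudentID}, so it must be in every candidate key.
{RoomNo, StudentID}⁺ = {Building, Credits, Instructor, RoomNo, Semester, StudentID} — all of the relation — so {RoomNo, StudentID} is a candidate key.
{Semester, StudentID}⁺ = {Building, Credits, Instructor, RoomNo, Semester, StudentID} — all of the relation — so {Semester, StudentID} is a candidate key.
No proper subset of any of these is a key, and no other minimal superkey exists.

{RoomNo, StudentID}, {Semester, StudentID}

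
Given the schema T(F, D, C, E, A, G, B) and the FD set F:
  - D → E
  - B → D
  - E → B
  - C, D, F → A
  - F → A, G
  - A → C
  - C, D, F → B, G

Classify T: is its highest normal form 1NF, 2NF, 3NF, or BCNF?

Candidate keys: {B, F}, {D, F}, {E, F}. Prime attributes: {B, D, E, F}.
D → E breaks BCNF: {D}⁺ = {B, D, E}, so {D} is not a superkey.
Because {A, G} are non-prime and the left side of F → A, G is not a superkey, the relation is not in 3NF.
{F} is a proper subset of the key {B, F}, and {F}⁺ contains the non-prime attributes {A, C, G} — a partial dependency, so 2NF is violated.

1NF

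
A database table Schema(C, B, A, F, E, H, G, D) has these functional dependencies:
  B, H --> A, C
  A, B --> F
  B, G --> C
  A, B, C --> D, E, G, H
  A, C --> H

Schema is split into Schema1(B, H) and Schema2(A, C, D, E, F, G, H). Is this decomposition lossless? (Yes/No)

No

Common attributes: {H}; their closure is {H}.
Schema1 ⊄ {H} and Schema2 ⊄ {H}, so the split is lossy.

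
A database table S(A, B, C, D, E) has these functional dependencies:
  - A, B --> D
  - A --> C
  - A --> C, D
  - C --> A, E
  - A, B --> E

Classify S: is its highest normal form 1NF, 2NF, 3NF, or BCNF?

Candidate keys: {A, B}, {B, C}. Prime attributes: {A, B, C}.
A --> C breaks BCNF: {A}⁺ = {A, C, D, E}, so {A} is not a superkey.
A --> C, D determines the non-prime attribute {D} from a non-superkey — 3NF is violated.
{A} is a proper subset of the key {A, B}, and {A}⁺ contains the non-prime attributes {D, E} — a partial dependency, so 2NF is violated.

1NF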